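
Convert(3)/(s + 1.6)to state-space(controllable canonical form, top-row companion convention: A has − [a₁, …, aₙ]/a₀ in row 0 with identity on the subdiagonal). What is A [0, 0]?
Reachable canonical form for den = s + 1.6: top row of A = -[a₁,a₂,...,aₙ]/a₀, ones on the subdiagonal, zeros elsewhere.
A = [[-1.6]].
A[0,0] = -1.6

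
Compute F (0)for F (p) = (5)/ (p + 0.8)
DC gain = F(0) = num(0)/den(0) = 5/0.8 = 6.25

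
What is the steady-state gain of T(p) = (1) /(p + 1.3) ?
DC gain = T(0) = num(0)/den(0) = 1/1.3 = 0.7692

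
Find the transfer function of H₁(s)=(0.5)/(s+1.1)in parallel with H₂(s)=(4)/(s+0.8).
Parallel: H = H₁ + H₂ = (n₁·d₂ + n₂·d₁)/(d₁·d₂).
n₁·d₂ = 0.5*s + 0.4. n₂·d₁ = 4*s + 4.4. Sum = 4.5*s + 4.8. d₁·d₂ = s^2 + 1.9*s + 0.88.
H(s) = (4.5*s + 4.8)/(s^2 + 1.9*s + 0.88)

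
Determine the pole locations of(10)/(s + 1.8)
Set denominator = 0: s + 1.8 = 0 → Poles: -1.8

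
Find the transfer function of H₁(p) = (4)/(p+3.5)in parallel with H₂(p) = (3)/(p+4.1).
Parallel: H = H₁ + H₂ = (n₁·d₂ + n₂·d₁)/(d₁·d₂).
n₁·d₂ = 4*p + 16.4. n₂·d₁ = 3*p + 10.5. Sum = 7*p + 26.9. d₁·d₂ = p^2 + 7.6*p + 14.35.
H(p) = (7*p + 26.9)/(p^2 + 7.6*p + 14.35)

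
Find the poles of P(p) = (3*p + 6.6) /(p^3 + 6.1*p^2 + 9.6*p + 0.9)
Set denominator = 0: p^3 + 6.1*p^2 + 9.6*p + 0.9 = (p + 0.1)(p + 3)(p + 3) = 0 → Poles: -0.1, -3, -3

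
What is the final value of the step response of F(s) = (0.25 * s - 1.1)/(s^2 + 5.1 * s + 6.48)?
FVT: lim_{t→∞} y(t) = lim_{s→0} s*Y(s) where Y(s) = F(s)/s.
= lim_{s→0} F(s) = F(0) = num(0)/den(0) = -1.1/6.48 = -0.1698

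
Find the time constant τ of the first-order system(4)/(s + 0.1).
First-order system: τ = -1/pole. Pole = -0.1. τ = -1/(-0.1) = 10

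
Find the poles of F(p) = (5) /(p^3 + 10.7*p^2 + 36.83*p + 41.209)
Set denominator = 0: p^3 + 10.7*p^2 + 36.83*p + 41.209 = (p + 4.9)(p + 2.9)(p + 2.9) = 0 → Poles: -2.9, -2.9, -4.9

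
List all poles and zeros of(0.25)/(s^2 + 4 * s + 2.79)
Set denominator = 0: s^2 + 4*s + 2.79 = (s + 3.1)(s + 0.9) = 0 → Poles: -0.9, -3.1
Numerator is a nonzero constant (0.25) → Zeros: none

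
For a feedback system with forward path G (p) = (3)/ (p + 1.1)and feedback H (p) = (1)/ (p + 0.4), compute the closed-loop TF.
Closed-loop T = G/(1+GH).
Numerator: G_num * H_den = 3*p + 1.2.
Denominator: G_den * H_den + G_num * H_num = (p^2 + 1.5*p + 0.44) + (3) = p^2 + 1.5*p + 3.44.
T(p) = (3*p + 1.2)/(p^2 + 1.5*p + 3.44)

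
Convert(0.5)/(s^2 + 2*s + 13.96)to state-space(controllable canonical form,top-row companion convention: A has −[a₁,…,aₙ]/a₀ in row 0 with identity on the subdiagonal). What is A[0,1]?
Reachable canonical form for den = s^2 + 2*s + 13.96: top row of A = -[a₁,a₂,...,aₙ]/a₀, ones on the subdiagonal, zeros elsewhere.
A = [[-2, -13.96], [1, 0]].
A[0,1] = -13.96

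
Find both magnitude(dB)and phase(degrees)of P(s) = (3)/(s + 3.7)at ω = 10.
Substitute s = j*10: P(j10) = 0.0976339 - 0.263875j.
|P| = 20*log₁₀(sqrt(Re²+Im²)) = -11.01 dB.
∠P = atan2(Im, Re) = -69.70°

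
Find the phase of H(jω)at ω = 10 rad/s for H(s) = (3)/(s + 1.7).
Substitute s = j*10: H(j10) = 0.0495675 - 0.291574j.
∠H(j10) = atan2(Im, Re) = atan2(-0.291574, 0.0495675) = -80.35°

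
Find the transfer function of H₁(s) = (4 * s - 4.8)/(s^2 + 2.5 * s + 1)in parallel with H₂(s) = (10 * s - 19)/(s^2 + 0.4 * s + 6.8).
Parallel: H = H₁ + H₂ = (n₁·d₂ + n₂·d₁)/(d₁·d₂).
n₁·d₂ = 4*s^3 - 3.2*s^2 + 25.28*s - 32.64. n₂·d₁ = 10*s^3 + 6*s^2 - 37.5*s - 19. Sum = 14*s^3 + 2.8*s^2 - 12.22*s - 51.64. d₁·d₂ = s^4 + 2.9*s^3 + 8.8*s^2 + 17.4*s + 6.8.
H(s) = (14*s^3 + 2.8*s^2 - 12.22*s - 51.64)/(s^4 + 2.9*s^3 + 8.8*s^2 + 17.4*s + 6.8)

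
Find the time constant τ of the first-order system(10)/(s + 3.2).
First-order system: τ = -1/pole. Pole = -3.2. τ = -1/(-3.2) = 0.3125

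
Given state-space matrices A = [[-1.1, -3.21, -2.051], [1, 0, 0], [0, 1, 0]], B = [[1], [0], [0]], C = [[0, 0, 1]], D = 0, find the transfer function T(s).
T(s) = C(sI - A)⁻¹B + D.
Characteristic polynomial det(sI - A) = s^3 + 1.1*s^2 + 3.21*s + 2.051.
Numerator from C·adj(sI-A)·B + D·det(sI-A) = 1.
T(s) = (1)/(s^3 + 1.1*s^2 + 3.21*s + 2.051)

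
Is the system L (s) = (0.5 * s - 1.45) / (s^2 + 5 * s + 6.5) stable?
Denominator: s^2 + 5*s + 6.5. Poles: -2.5 + 0.5j, -2.5 - 0.5j. All Re(p)<0: Yes (stable)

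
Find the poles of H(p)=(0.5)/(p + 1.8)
Set denominator = 0: p + 1.8 = 0 → Poles: -1.8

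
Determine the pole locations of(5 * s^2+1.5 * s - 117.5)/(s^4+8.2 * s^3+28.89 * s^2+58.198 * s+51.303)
Set denominator = 0: s^4 + 8.2*s^3 + 28.89*s^2 + 58.198*s + 51.303 = (s + 2.1)(s + 3.5)(s^2 + 2.6*s + 6.98) = 0 → Poles: -1.3 + 2.3j, -1.3 - 2.3j, -2.1, -3.5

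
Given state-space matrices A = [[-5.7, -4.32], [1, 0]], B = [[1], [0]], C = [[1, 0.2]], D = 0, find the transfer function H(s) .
H(s) = C(sI - A)⁻¹B + D.
Characteristic polynomial det(sI - A) = s^2 + 5.7*s + 4.32.
Numerator from C·adj(sI-A)·B + D·det(sI-A) = s + 0.2.
H(s) = (s + 0.2)/(s^2 + 5.7*s + 4.32)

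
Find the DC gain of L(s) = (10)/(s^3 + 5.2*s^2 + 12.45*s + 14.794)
DC gain = L(0) = num(0)/den(0) = 10/14.794 = 0.6759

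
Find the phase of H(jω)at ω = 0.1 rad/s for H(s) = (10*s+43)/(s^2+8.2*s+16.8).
Substitute s = j*0.1: H(j0.1) = 2.55786 - 0.0653628j.
∠H(j0.1) = atan2(Im, Re) = atan2(-0.0653628, 2.55786) = -1.46°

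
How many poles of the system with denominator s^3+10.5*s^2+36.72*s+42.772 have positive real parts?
s^3 + 10.5*s^2 + 36.72*s + 42.772 = (s + 3.7)(s + 3.4)(s + 3.4). Poles: -3.4, -3.4, -3.7. RHP poles (Re>0): 0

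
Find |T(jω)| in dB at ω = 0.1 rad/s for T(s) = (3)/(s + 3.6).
Substitute s = j*0.1: T(j0.1) = 0.832691 - 0.0231303j.
|T(j0.1)| = sqrt(Re² + Im²) = 0.833.
20*log₁₀(0.833) = -1.59 dB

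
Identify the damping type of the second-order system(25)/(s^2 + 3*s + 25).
Standard form: ωn²/(s²+2ζωn·s+ωn²) gives ωn=5, ζ=0.3.
Underdamped (ζ = 0.3 < 1)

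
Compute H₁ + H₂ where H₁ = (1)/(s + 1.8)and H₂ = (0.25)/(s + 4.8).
Parallel: H = H₁ + H₂ = (n₁·d₂ + n₂·d₁)/(d₁·d₂).
n₁·d₂ = s + 4.8. n₂·d₁ = 0.25*s + 0.45. Sum = 1.25*s + 5.25. d₁·d₂ = s^2 + 6.6*s + 8.64.
H(s) = (1.25*s + 5.25)/(s^2 + 6.6*s + 8.64)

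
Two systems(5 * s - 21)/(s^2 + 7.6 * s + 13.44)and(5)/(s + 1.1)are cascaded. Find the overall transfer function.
Series: H = H₁ · H₂ = (n₁·n₂)/(d₁·d₂).
Num: n₁·n₂ = 25*s - 105. Den: d₁·d₂ = s^3 + 8.7*s^2 + 21.8*s + 14.784.
H(s) = (25*s - 105)/(s^3 + 8.7*s^2 + 21.8*s + 14.784)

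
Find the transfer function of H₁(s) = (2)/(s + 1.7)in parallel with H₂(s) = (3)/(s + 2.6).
Parallel: H = H₁ + H₂ = (n₁·d₂ + n₂·d₁)/(d₁·d₂).
n₁·d₂ = 2*s + 5.2. n₂·d₁ = 3*s + 5.1. Sum = 5*s + 10.3. d₁·d₂ = s^2 + 4.3*s + 4.42.
H(s) = (5*s + 10.3)/(s^2 + 4.3*s + 4.42)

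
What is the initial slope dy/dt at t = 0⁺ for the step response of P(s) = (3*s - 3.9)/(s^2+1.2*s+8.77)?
IVT: y'(0⁺) = lim_{s→∞} s²·Y(s) = lim_{s→∞} s·P(s).
deg(num) = 1, deg(den) = 2, relative degree = 1, so s·P(s) → (leading num)/(leading den) = 3/1 = 3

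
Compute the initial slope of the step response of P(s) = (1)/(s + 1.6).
IVT: y'(0⁺) = lim_{s→∞} s²·Y(s) = lim_{s→∞} s·P(s).
deg(num) = 0, deg(den) = 1, relative degree = 1, so s·P(s) → (leading num)/(leading den) = 1/1 = 1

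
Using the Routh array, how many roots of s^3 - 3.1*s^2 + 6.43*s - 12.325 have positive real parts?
Routh array:
s^3: [1, 6.43]; s^2: [-3.1, -12.325]; s^1: [2.45419]; s^0: [-12.325]
First column: [1, -3.1, 2.45419, -12.325]. Sign changes = RHP roots = 3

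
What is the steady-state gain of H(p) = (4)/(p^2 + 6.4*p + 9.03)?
DC gain = H(0) = num(0)/den(0) = 4/9.03 = 0.443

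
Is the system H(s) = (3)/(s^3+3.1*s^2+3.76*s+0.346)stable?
Denominator: s^3 + 3.1*s^2 + 3.76*s + 0.346 = (s + 0.1)(s^2 + 3*s + 3.46). Poles: -0.1, -1.5 + 1.1j, -1.5 - 1.1j. All Re(p)<0: Yes (stable)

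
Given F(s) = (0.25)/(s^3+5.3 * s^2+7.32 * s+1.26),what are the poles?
Set denominator = 0: s^3 + 5.3*s^2 + 7.32*s + 1.26 = (s + 2.1)(s + 0.2)(s + 3) = 0 → Poles: -0.2, -2.1, -3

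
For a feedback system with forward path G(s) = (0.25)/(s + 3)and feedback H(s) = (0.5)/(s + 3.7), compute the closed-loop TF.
Closed-loop T = G/(1+GH).
Numerator: G_num * H_den = 0.25*s + 0.925.
Denominator: G_den * H_den + G_num * H_num = (s^2 + 6.7*s + 11.1) + (0.125) = s^2 + 6.7*s + 11.225.
T(s) = (0.25*s + 0.925)/(s^2 + 6.7*s + 11.225)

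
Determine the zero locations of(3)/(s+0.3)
Numerator is a nonzero constant (3) → Zeros: none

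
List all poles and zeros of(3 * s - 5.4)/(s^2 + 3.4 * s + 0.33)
Set denominator = 0: s^2 + 3.4*s + 0.33 = (s + 0.1)(s + 3.3) = 0 → Poles: -0.1, -3.3
Set numerator = 0: 3*s - 5.4 = 0 → Zeros: 1.8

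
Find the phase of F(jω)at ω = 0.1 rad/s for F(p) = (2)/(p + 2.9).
Substitute p = j*0.1: F(j0.1) = 0.688836 - 0.023753j.
∠F(j0.1) = atan2(Im, Re) = atan2(-0.023753, 0.688836) = -1.97°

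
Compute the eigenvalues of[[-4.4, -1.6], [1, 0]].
Eigenvalues solve det(λI - A) = 0.
Characteristic polynomial: λ^2 + 4.4*λ + 1.6 = 0.
Factor: (λ + 0.4)(λ + 4) = 0.
Roots: -0.4, -4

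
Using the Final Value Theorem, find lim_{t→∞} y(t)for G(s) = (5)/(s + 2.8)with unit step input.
FVT: lim_{t→∞} y(t) = lim_{s→0} s*Y(s) where Y(s) = G(s)/s.
= lim_{s→0} G(s) = G(0) = num(0)/den(0) = 5/2.8 = 1.786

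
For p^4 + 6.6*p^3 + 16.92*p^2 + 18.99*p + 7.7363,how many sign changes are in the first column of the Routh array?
Routh array:
p^4: [1, 16.92, 7.7363]; p^3: [6.6, 18.99]; p^2: [14.0427, 7.7363]; p^1: [15.354]; p^0: [7.7363]
First column: [1, 6.6, 14.0427, 15.354, 7.7363]. Sign changes = 0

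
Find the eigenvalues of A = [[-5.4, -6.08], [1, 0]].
Eigenvalues solve det(λI - A) = 0.
Characteristic polynomial: λ^2 + 5.4*λ + 6.08 = 0.
Factor: (λ + 1.6)(λ + 3.8) = 0.
Roots: -1.6, -3.8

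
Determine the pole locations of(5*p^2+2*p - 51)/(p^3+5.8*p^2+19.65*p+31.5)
Set denominator = 0: p^3 + 5.8*p^2 + 19.65*p + 31.5 = (p + 2.8)(p^2 + 3*p + 11.25) = 0 → Poles: -1.5 + 3j, -1.5 - 3j, -2.8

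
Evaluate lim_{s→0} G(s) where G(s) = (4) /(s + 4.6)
DC gain = G(0) = num(0)/den(0) = 4/4.6 = 0.8696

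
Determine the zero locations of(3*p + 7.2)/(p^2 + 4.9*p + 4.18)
Set numerator = 0: 3*p + 7.2 = 0 → Zeros: -2.4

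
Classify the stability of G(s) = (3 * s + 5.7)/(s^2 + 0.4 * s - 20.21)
Denominator: s^2 + 0.4*s - 20.21 = (s - 4.3)(s + 4.7). Poles: -4.7, 4.3. Unstable (1 pole(s) in RHP)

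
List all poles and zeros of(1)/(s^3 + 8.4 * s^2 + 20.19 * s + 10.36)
Set denominator = 0: s^3 + 8.4*s^2 + 20.19*s + 10.36 = (s + 4)(s + 0.7)(s + 3.7) = 0 → Poles: -0.7, -3.7, -4
Numerator is a nonzero constant (1) → Zeros: none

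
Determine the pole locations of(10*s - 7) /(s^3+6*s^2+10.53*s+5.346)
Set denominator = 0: s^3 + 6*s^2 + 10.53*s + 5.346 = (s + 1.8)(s + 3.3)(s + 0.9) = 0 → Poles: -0.9, -1.8, -3.3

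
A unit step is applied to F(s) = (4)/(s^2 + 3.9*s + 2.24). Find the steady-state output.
FVT: lim_{t→∞} y(t) = lim_{s→0} s*Y(s) where Y(s) = F(s)/s.
= lim_{s→0} F(s) = F(0) = num(0)/den(0) = 4/2.24 = 1.786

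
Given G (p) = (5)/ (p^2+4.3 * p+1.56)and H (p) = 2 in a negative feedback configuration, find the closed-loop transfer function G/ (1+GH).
Closed-loop T = G/(1+GH).
Numerator: G_num * H_den = 5.
Denominator: G_den * H_den + G_num * H_num = (p^2 + 4.3*p + 1.56) + (10) = p^2 + 4.3*p + 11.56.
T(p) = (5)/(p^2 + 4.3*p + 11.56)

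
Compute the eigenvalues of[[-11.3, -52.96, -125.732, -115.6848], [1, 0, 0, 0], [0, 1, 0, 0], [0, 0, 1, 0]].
Eigenvalues solve det(λI - A) = 0.
Characteristic polynomial: λ^4 + 11.3*λ^3 + 52.96*λ^2 + 125.732*λ + 115.6848 = 0.
Factor: (λ + 4.4)(λ + 2.1)(λ^2 + 4.8*λ + 12.52) = 0.
Roots: -2.1, -2.4 + 2.6j, -2.4 - 2.6j, -4.4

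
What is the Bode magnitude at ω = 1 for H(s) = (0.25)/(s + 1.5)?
Substitute s = j*1: H(j1) = 0.115385 - 0.0769231j.
|H(j1)| = sqrt(Re² + Im²) = 0.1387.
20*log₁₀(0.1387) = -17.16 dB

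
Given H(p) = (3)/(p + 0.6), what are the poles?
Set denominator = 0: p + 0.6 = 0 → Poles: -0.6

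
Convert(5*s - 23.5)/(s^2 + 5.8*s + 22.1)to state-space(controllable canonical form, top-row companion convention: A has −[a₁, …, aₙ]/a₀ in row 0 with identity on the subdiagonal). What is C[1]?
Reachable canonical form: C = numerator coefficients (right-aligned, zero-padded to length n).
num = 5*s - 23.5, C = [[5, -23.5]].
C[1] = -23.5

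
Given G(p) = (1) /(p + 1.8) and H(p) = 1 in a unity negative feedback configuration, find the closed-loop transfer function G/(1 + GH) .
Closed-loop T = G/(1+GH).
Numerator: G_num * H_den = 1.
Denominator: G_den * H_den + G_num * H_num = (p + 1.8) + (1) = p + 2.8.
T(p) = (1)/(p + 2.8)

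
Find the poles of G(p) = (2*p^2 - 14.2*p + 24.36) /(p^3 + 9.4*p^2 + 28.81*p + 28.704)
Set denominator = 0: p^3 + 9.4*p^2 + 28.81*p + 28.704 = (p + 3.9)(p + 3.2)(p + 2.3) = 0 → Poles: -2.3, -3.2, -3.9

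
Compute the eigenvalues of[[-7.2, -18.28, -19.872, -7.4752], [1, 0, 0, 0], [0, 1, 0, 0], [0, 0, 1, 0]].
Eigenvalues solve det(λI - A) = 0.
Characteristic polynomial: λ^4 + 7.2*λ^3 + 18.28*λ^2 + 19.872*λ + 7.4752 = 0.
Factor: (λ + 0.8)(λ + 3.2)(λ^2 + 3.2*λ + 2.92) = 0.
Roots: -0.8, -1.6 + 0.6j, -1.6 - 0.6j, -3.2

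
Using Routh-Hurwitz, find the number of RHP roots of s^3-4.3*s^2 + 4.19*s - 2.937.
Routh array:
s^3: [1, 4.19]; s^2: [-4.3, -2.937]; s^1: [3.50698]; s^0: [-2.937]
First column: [1, -4.3, 3.50698, -2.937]. Sign changes = RHP roots = 3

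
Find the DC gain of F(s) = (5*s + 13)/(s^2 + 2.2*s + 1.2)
DC gain = F(0) = num(0)/den(0) = 13/1.2 = 10.83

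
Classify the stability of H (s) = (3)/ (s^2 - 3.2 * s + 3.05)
Denominator: s^2 - 3.2*s + 3.05. Poles: 1.6 + 0.7j, 1.6 - 0.7j. Unstable (2 pole(s) in RHP)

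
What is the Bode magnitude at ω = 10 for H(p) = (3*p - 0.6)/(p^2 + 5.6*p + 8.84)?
Substitute p = j*10: H(j10) = 0.151553 - 0.235992j.
|H(j10)| = sqrt(Re² + Im²) = 0.2805.
20*log₁₀(0.2805) = -11.04 dB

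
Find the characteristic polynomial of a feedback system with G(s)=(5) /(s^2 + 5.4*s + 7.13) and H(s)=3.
Characteristic poly = G_den * H_den + G_num * H_num = (s^2 + 5.4*s + 7.13) + (15) = s^2 + 5.4*s + 22.13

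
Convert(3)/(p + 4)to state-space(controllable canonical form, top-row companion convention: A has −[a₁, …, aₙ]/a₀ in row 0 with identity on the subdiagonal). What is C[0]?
Reachable canonical form: C = numerator coefficients (right-aligned, zero-padded to length n).
num = 3, C = [[3]].
C[0] = 3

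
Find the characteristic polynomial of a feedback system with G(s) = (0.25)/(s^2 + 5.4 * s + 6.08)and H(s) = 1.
Characteristic poly = G_den * H_den + G_num * H_num = (s^2 + 5.4*s + 6.08) + (0.25) = s^2 + 5.4*s + 6.33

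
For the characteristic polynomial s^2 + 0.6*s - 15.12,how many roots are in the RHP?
s^2 + 0.6*s - 15.12 = (s - 3.6)(s + 4.2). Poles: -4.2, 3.6. RHP poles (Re>0): 1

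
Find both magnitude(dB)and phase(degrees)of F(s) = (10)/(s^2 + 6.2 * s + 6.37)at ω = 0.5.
Substitute s = j*0.5: F(j0.5) = 1.30035 - 0.658672j.
|F| = 20*log₁₀(sqrt(Re²+Im²)) = 3.27 dB.
∠F = atan2(Im, Re) = -26.86°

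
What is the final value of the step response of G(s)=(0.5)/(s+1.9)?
FVT: lim_{t→∞} y(t) = lim_{s→0} s*Y(s) where Y(s) = G(s)/s.
= lim_{s→0} G(s) = G(0) = num(0)/den(0) = 0.5/1.9 = 0.2632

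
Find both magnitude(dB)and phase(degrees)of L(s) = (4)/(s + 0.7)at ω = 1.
Substitute s = j*1: L(j1) = 1.87919 - 2.68456j.
|L| = 20*log₁₀(sqrt(Re²+Im²)) = 10.31 dB.
∠L = atan2(Im, Re) = -55.01°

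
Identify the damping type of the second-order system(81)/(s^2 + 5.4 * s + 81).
Standard form: ωn²/(s²+2ζωn·s+ωn²) gives ωn=9, ζ=0.3.
Underdamped (ζ = 0.3 < 1)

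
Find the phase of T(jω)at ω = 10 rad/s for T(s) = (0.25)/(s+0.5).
Substitute s = j*10: T(j10) = 0.00124688 - 0.0249377j.
∠T(j10) = atan2(Im, Re) = atan2(-0.0249377, 0.00124688) = -87.14°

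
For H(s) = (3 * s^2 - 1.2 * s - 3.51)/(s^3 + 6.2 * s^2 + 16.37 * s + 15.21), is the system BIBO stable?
Denominator: s^3 + 6.2*s^2 + 16.37*s + 15.21 = (s + 1.8)(s^2 + 4.4*s + 8.45). Poles: -1.8, -2.2 + 1.9j, -2.2 - 1.9j. All Re(p)<0: Yes (stable)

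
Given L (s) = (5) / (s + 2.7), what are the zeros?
Numerator is a nonzero constant (5) → Zeros: none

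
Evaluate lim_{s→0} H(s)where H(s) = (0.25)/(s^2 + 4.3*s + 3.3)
DC gain = H(0) = num(0)/den(0) = 0.25/3.3 = 0.07576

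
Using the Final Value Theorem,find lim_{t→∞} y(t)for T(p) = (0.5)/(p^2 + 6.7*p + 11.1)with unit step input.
FVT: lim_{t→∞} y(t) = lim_{p→0} p*Y(p) where Y(p) = T(p)/p.
= lim_{p→0} T(p) = T(0) = num(0)/den(0) = 0.5/11.1 = 0.04505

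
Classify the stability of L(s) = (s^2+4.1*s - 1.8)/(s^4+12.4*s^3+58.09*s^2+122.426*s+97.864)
Denominator: s^4 + 12.4*s^3 + 58.09*s^2 + 122.426*s + 97.864 = (s + 2.6)(s + 4)(s^2 + 5.8*s + 9.41). Poles: -2.6, -2.9 + 1j, -2.9 - 1j, -4. Stable (all poles in LHP)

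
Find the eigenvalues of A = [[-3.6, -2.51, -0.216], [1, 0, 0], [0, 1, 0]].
Eigenvalues solve det(λI - A) = 0.
Characteristic polynomial: λ^3 + 3.6*λ^2 + 2.51*λ + 0.216 = 0.
Factor: (λ + 0.1)(λ + 0.8)(λ + 2.7) = 0.
Roots: -0.1, -0.8, -2.7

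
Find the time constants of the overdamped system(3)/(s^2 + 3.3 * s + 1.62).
Overdamped: real poles at -0.6, -2.7. τ = -1/pole → τ₁ = 1.667, τ₂ = 0.3704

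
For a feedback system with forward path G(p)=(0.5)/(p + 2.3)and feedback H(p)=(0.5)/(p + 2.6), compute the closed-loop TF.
Closed-loop T = G/(1+GH).
Numerator: G_num * H_den = 0.5*p + 1.3.
Denominator: G_den * H_den + G_num * H_num = (p^2 + 4.9*p + 5.98) + (0.25) = p^2 + 4.9*p + 6.23.
T(p) = (0.5*p + 1.3)/(p^2 + 4.9*p + 6.23)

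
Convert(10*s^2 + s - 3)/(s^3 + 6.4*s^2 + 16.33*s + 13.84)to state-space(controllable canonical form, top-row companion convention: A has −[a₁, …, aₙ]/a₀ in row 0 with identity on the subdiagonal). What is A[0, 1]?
Reachable canonical form for den = s^3 + 6.4*s^2 + 16.33*s + 13.84: top row of A = -[a₁,a₂,...,aₙ]/a₀, ones on the subdiagonal, zeros elsewhere.
A = [[-6.4, -16.33, -13.84], [1, 0, 0], [0, 1, 0]].
A[0,1] = -16.33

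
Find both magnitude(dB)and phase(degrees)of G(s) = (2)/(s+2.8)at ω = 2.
Substitute s = j*2: G(j2) = 0.472973 - 0.337838j.
|G| = 20*log₁₀(sqrt(Re²+Im²)) = -4.71 dB.
∠G = atan2(Im, Re) = -35.54°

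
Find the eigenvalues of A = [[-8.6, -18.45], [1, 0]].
Eigenvalues solve det(λI - A) = 0.
Characteristic polynomial: λ^2 + 8.6*λ + 18.45 = 0.
Factor: (λ + 4.5)(λ + 4.1) = 0.
Roots: -4.1, -4.5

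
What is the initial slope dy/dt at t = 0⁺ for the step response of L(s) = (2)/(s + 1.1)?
IVT: y'(0⁺) = lim_{s→∞} s²·Y(s) = lim_{s→∞} s·L(s).
deg(num) = 0, deg(den) = 1, relative degree = 1, so s·L(s) → (leading num)/(leading den) = 2/1 = 2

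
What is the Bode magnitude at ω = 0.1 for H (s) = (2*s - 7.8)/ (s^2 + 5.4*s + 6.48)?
Substitute s = j*0.1: H(j0.1) = -1.19466 + 0.130621j.
|H(j0.1)| = sqrt(Re² + Im²) = 1.202.
20*log₁₀(1.202) = 1.60 dB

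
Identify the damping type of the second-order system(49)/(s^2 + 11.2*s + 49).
Standard form: ωn²/(s²+2ζωn·s+ωn²) gives ωn=7, ζ=0.8.
Underdamped (ζ = 0.8 < 1)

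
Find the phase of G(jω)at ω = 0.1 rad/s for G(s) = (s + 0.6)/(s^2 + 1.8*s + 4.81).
Substitute s = j*0.1: G(j0.1) = 0.125605 + 0.0161232j.
∠G(j0.1) = atan2(Im, Re) = atan2(0.0161232, 0.125605) = 7.31°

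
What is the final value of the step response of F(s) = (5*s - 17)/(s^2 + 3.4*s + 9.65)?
FVT: lim_{t→∞} y(t) = lim_{s→0} s*Y(s) where Y(s) = F(s)/s.
= lim_{s→0} F(s) = F(0) = num(0)/den(0) = -17/9.65 = -1.762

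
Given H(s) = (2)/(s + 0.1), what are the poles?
Set denominator = 0: s + 0.1 = 0 → Poles: -0.1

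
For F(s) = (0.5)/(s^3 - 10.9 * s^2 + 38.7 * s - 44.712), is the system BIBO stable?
Denominator: s^3 - 10.9*s^2 + 38.7*s - 44.712 = (s - 2.7)(s - 4.6)(s - 3.6). Poles: 2.7, 3.6, 4.6. All Re(p)<0: No (unstable)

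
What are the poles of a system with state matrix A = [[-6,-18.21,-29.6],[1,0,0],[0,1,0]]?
Eigenvalues solve det(λI - A) = 0.
Characteristic polynomial: λ^3 + 6*λ^2 + 18.21*λ + 29.6 = 0.
Factor: (λ + 3.2)(λ^2 + 2.8*λ + 9.25) = 0.
Roots: -1.4 + 2.7j, -1.4 - 2.7j, -3.2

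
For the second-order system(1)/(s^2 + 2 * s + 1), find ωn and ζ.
Standard form: ωn²/(s²+2ζωn·s+ωn²).
const=1=ωn² → ωn=1, s coeff=2=2ζωn → ζ=1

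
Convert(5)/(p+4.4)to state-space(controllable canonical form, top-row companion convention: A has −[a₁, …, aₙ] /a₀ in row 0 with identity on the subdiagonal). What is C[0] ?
Reachable canonical form: C = numerator coefficients (right-aligned, zero-padded to length n).
num = 5, C = [[5]].
C[0] = 5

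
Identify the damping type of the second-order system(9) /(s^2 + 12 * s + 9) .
Standard form: ωn²/(s²+2ζωn·s+ωn²) gives ωn=3, ζ=2.
Overdamped (ζ = 2 > 1)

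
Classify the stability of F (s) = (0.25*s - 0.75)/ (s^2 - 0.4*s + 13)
Denominator: s^2 - 0.4*s + 13. Poles: 0.2 + 3.6j, 0.2 - 3.6j. Unstable (2 pole(s) in RHP)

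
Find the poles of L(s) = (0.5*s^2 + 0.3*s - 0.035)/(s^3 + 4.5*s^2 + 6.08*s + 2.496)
Set denominator = 0: s^3 + 4.5*s^2 + 6.08*s + 2.496 = (s + 2.4)(s + 0.8)(s + 1.3) = 0 → Poles: -0.8, -1.3, -2.4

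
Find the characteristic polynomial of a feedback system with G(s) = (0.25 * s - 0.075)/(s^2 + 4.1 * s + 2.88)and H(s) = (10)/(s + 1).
Characteristic poly = G_den * H_den + G_num * H_num = (s^3 + 5.1*s^2 + 6.98*s + 2.88) + (2.5*s - 0.75) = s^3 + 5.1*s^2 + 9.48*s + 2.13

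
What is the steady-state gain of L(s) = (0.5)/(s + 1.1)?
DC gain = L(0) = num(0)/den(0) = 0.5/1.1 = 0.4545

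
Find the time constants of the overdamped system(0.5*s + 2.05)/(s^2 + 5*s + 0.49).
Overdamped: real poles at -4.9, -0.1. τ = -1/pole → τ₁ = 0.2041, τ₂ = 10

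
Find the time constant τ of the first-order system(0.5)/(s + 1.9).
First-order system: τ = -1/pole. Pole = -1.9. τ = -1/(-1.9) = 0.5263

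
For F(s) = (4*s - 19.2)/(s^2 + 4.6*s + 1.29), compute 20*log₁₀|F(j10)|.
Substitute s = j*10: F(j10) = 0.314953 - 0.258456j.
|F(j10)| = sqrt(Re² + Im²) = 0.4074.
20*log₁₀(0.4074) = -7.80 dB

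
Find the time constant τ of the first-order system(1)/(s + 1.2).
First-order system: τ = -1/pole. Pole = -1.2. τ = -1/(-1.2) = 0.8333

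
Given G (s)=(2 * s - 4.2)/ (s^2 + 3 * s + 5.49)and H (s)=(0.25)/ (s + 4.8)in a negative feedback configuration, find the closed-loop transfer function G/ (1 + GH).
Closed-loop T = G/(1+GH).
Numerator: G_num * H_den = 2*s^2 + 5.4*s - 20.16.
Denominator: G_den * H_den + G_num * H_num = (s^3 + 7.8*s^2 + 19.89*s + 26.352) + (0.5*s - 1.05) = s^3 + 7.8*s^2 + 20.39*s + 25.302.
T(s) = (2*s^2 + 5.4*s - 20.16)/(s^3 + 7.8*s^2 + 20.39*s + 25.302)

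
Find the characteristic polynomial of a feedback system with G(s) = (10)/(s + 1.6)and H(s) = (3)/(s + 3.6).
Characteristic poly = G_den * H_den + G_num * H_num = (s^2 + 5.2*s + 5.76) + (30) = s^2 + 5.2*s + 35.76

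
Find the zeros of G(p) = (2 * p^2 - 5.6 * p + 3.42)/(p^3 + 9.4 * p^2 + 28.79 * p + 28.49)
Set numerator = 0: 2*p^2 - 5.6*p + 3.42 = 2*(p - 1.9)(p - 0.9) = 0 → Zeros: 0.9, 1.9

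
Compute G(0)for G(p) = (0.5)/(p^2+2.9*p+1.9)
DC gain = G(0) = num(0)/den(0) = 0.5/1.9 = 0.2632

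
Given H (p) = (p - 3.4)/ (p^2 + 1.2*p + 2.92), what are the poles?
Set denominator = 0: p^2 + 1.2*p + 2.92 = 0 → Poles: -0.6 + 1.6j, -0.6 - 1.6j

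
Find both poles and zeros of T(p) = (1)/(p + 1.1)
Set denominator = 0: p + 1.1 = 0 → Poles: -1.1
Numerator is a nonzero constant (1) → Zeros: none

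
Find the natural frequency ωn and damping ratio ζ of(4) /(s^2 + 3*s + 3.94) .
Underdamped: complex pole -1.5 + 1.3j. ωn = |pole| = 1.985, ζ = -Re(pole)/ωn = 0.7557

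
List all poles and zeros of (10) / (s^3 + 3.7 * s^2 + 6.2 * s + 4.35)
Set denominator = 0: s^3 + 3.7*s^2 + 6.2*s + 4.35 = (s + 1.5)(s^2 + 2.2*s + 2.9) = 0 → Poles: -1.1 + 1.3j, -1.1 - 1.3j, -1.5
Numerator is a nonzero constant (10) → Zeros: none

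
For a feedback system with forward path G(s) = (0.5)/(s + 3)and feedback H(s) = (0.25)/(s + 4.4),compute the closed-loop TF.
Closed-loop T = G/(1+GH).
Numerator: G_num * H_den = 0.5*s + 2.2.
Denominator: G_den * H_den + G_num * H_num = (s^2 + 7.4*s + 13.2) + (0.125) = s^2 + 7.4*s + 13.325.
T(s) = (0.5*s + 2.2)/(s^2 + 7.4*s + 13.325)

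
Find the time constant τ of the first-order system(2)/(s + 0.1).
First-order system: τ = -1/pole. Pole = -0.1. τ = -1/(-0.1) = 10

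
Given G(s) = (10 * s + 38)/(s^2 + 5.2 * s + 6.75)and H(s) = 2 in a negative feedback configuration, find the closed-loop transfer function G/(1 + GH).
Closed-loop T = G/(1+GH).
Numerator: G_num * H_den = 10*s + 38.
Denominator: G_den * H_den + G_num * H_num = (s^2 + 5.2*s + 6.75) + (20*s + 76) = s^2 + 25.2*s + 82.75.
T(s) = (10*s + 38)/(s^2 + 25.2*s + 82.75)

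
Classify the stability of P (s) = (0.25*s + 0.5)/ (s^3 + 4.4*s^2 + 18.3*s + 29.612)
Denominator: s^3 + 4.4*s^2 + 18.3*s + 29.612 = (s + 2.2)(s^2 + 2.2*s + 13.46). Poles: -1.1 + 3.5j, -1.1 - 3.5j, -2.2. Stable (all poles in LHP)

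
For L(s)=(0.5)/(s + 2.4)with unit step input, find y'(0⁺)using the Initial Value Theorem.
IVT: y'(0⁺) = lim_{s→∞} s²·Y(s) = lim_{s→∞} s·L(s).
deg(num) = 0, deg(den) = 1, relative degree = 1, so s·L(s) → (leading num)/(leading den) = 0.5/1 = 0.5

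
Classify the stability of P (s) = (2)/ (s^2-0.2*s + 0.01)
Denominator: s^2 - 0.2*s + 0.01 = (s - 0.1)(s - 0.1). Poles: 0.1, 0.1. Unstable (2 pole(s) in RHP)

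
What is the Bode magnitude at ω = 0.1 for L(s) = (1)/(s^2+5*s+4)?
Substitute s = j*0.1: L(j0.1) = 0.246752 - 0.0309213j.
|L(j0.1)| = sqrt(Re² + Im²) = 0.2487.
20*log₁₀(0.2487) = -12.09 dB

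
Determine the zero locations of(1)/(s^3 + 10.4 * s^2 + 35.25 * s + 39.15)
Numerator is a nonzero constant (1) → Zeros: none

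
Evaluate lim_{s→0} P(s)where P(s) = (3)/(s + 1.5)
DC gain = P(0) = num(0)/den(0) = 3/1.5 = 2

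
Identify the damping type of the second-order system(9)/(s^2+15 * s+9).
Standard form: ωn²/(s²+2ζωn·s+ωn²) gives ωn=3, ζ=2.5.
Overdamped (ζ = 2.5 > 1)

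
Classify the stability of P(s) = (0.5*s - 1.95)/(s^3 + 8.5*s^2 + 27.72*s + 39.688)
Denominator: s^3 + 8.5*s^2 + 27.72*s + 39.688 = (s + 4.1)(s^2 + 4.4*s + 9.68). Poles: -2.2 + 2.2j, -2.2 - 2.2j, -4.1. Stable (all poles in LHP)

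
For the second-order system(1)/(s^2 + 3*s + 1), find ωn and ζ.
Standard form: ωn²/(s²+2ζωn·s+ωn²).
const=1=ωn² → ωn=1, s coeff=3=2ζωn → ζ=1.5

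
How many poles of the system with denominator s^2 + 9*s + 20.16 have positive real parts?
s^2 + 9*s + 20.16 = (s + 4.2)(s + 4.8). Poles: -4.2, -4.8. RHP poles (Re>0): 0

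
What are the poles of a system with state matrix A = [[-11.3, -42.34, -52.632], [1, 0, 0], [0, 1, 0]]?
Eigenvalues solve det(λI - A) = 0.
Characteristic polynomial: λ^3 + 11.3*λ^2 + 42.34*λ + 52.632 = 0.
Factor: (λ + 3.6)(λ + 4.3)(λ + 3.4) = 0.
Roots: -3.4, -3.6, -4.3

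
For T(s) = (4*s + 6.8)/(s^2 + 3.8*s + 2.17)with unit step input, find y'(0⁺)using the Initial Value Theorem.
IVT: y'(0⁺) = lim_{s→∞} s²·Y(s) = lim_{s→∞} s·T(s).
deg(num) = 1, deg(den) = 2, relative degree = 1, so s·T(s) → (leading num)/(leading den) = 4/1 = 4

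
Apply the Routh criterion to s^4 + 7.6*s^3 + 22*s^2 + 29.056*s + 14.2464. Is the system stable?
Routh array:
s^4: [1, 22, 14.2464]; s^3: [7.6, 29.056]; s^2: [18.1768, 14.2464]; s^1: [23.0994]; s^0: [14.2464]
First column: [1, 7.6, 18.1768, 23.0994, 14.2464]. Sign changes = 0.
Yes, stable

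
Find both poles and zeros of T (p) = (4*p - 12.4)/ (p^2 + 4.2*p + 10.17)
Set denominator = 0: p^2 + 4.2*p + 10.17 = 0 → Poles: -2.1 + 2.4j, -2.1 - 2.4j
Set numerator = 0: 4*p - 12.4 = 0 → Zeros: 3.1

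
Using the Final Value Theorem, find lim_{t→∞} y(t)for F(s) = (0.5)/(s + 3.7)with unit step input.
FVT: lim_{t→∞} y(t) = lim_{s→0} s*Y(s) where Y(s) = F(s)/s.
= lim_{s→0} F(s) = F(0) = num(0)/den(0) = 0.5/3.7 = 0.1351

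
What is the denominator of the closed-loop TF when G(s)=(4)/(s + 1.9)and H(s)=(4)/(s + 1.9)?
Characteristic poly = G_den * H_den + G_num * H_num = (s^2 + 3.8*s + 3.61) + (16) = s^2 + 3.8*s + 19.61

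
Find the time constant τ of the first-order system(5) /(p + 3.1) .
First-order system: τ = -1/pole. Pole = -3.1. τ = -1/(-3.1) = 0.3226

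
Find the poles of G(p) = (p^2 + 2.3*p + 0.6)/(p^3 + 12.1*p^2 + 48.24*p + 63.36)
Set denominator = 0: p^3 + 12.1*p^2 + 48.24*p + 63.36 = (p + 3.3)(p + 4)(p + 4.8) = 0 → Poles: -3.3, -4, -4.8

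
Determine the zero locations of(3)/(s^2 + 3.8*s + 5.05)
Numerator is a nonzero constant (3) → Zeros: none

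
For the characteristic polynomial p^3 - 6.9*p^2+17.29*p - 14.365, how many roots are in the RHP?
p^3 - 6.9*p^2 + 17.29*p - 14.365 = (p - 1.7)(p^2 - 5.2*p + 8.45). Poles: 1.7, 2.6 + 1.3j, 2.6 - 1.3j. RHP poles (Re>0): 3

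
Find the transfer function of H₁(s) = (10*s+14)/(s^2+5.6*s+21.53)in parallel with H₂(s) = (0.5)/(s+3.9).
Parallel: H = H₁ + H₂ = (n₁·d₂ + n₂·d₁)/(d₁·d₂).
n₁·d₂ = 10*s^2 + 53*s + 54.6. n₂·d₁ = 0.5*s^2 + 2.8*s + 10.765. Sum = 10.5*s^2 + 55.8*s + 65.365. d₁·d₂ = s^3 + 9.5*s^2 + 43.37*s + 83.967.
H(s) = (10.5*s^2 + 55.8*s + 65.365)/(s^3 + 9.5*s^2 + 43.37*s + 83.967)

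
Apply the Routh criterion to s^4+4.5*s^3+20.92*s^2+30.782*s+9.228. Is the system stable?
Routh array:
s^4: [1, 20.92, 9.228]; s^3: [4.5, 30.782]; s^2: [14.0796, 9.228]; s^1: [27.8326]; s^0: [9.228]
First column: [1, 4.5, 14.0796, 27.8326, 9.228]. Sign changes = 0.
Yes, stable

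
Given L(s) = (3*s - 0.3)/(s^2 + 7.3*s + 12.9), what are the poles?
Set denominator = 0: s^2 + 7.3*s + 12.9 = (s + 3)(s + 4.3) = 0 → Poles: -3, -4.3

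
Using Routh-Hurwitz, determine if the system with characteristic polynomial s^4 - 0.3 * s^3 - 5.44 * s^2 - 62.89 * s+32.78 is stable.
Routh array:
s^4: [1, -5.44, 32.78]; s^3: [-0.3, -62.89]; s^2: [-215.073, 32.78]; s^1: [-62.9357]; s^0: [32.78]
First column: [1, -0.3, -215.073, -62.9357, 32.78]. Sign changes = 2.
No, unstable (2 RHP root(s))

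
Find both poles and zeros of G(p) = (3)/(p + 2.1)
Set denominator = 0: p + 2.1 = 0 → Poles: -2.1
Numerator is a nonzero constant (3) → Zeros: none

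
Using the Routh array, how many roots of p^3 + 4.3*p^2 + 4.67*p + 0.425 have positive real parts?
Routh array:
p^3: [1, 4.67]; p^2: [4.3, 0.425]; p^1: [4.57116]; p^0: [0.425]
First column: [1, 4.3, 4.57116, 0.425]. Sign changes = RHP roots = 0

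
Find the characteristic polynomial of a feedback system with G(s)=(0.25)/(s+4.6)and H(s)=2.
Characteristic poly = G_den * H_den + G_num * H_num = (s + 4.6) + (0.5) = s + 5.1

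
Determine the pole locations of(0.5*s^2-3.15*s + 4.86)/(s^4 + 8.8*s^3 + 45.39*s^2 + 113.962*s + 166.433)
Set denominator = 0: s^4 + 8.8*s^3 + 45.39*s^2 + 113.962*s + 166.433 = (s^2 + 4.2*s + 11.17)(s^2 + 4.6*s + 14.9) = 0 → Poles: -2.1 + 2.6j, -2.1 - 2.6j, -2.3 + 3.1j, -2.3 - 3.1j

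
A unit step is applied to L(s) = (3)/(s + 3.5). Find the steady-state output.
FVT: lim_{t→∞} y(t) = lim_{s→0} s*Y(s) where Y(s) = L(s)/s.
= lim_{s→0} L(s) = L(0) = num(0)/den(0) = 3/3.5 = 0.8571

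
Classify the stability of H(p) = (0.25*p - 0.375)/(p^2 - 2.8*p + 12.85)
Denominator: p^2 - 2.8*p + 12.85. Poles: 1.4 + 3.3j, 1.4 - 3.3j. Unstable (2 pole(s) in RHP)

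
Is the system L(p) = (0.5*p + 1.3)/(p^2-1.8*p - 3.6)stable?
Denominator: p^2 - 1.8*p - 3.6 = (p - 3)(p + 1.2). Poles: -1.2, 3. All Re(p)<0: No (unstable)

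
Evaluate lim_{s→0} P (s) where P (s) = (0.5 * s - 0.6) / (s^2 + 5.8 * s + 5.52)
DC gain = P(0) = num(0)/den(0) = -0.6/5.52 = -0.1087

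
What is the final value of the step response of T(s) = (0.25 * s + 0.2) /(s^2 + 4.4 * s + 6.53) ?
FVT: lim_{t→∞} y(t) = lim_{s→0} s*Y(s) where Y(s) = T(s)/s.
= lim_{s→0} T(s) = T(0) = num(0)/den(0) = 0.2/6.53 = 0.03063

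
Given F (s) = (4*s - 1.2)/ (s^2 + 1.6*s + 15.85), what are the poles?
Set denominator = 0: s^2 + 1.6*s + 15.85 = 0 → Poles: -0.8 + 3.9j, -0.8 - 3.9j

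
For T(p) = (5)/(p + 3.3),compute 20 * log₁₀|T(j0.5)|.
Substitute p = j*0.5: T(j0.5) = 1.48115 - 0.224417j.
|T(j0.5)| = sqrt(Re² + Im²) = 1.498.
20*log₁₀(1.498) = 3.51 dB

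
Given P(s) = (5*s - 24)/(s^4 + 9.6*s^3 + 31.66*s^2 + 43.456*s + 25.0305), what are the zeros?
Set numerator = 0: 5*s - 24 = 0 → Zeros: 4.8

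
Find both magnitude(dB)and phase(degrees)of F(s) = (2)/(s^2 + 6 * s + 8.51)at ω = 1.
Substitute s = j*1: F(j1) = 0.162554 - 0.12987j.
|F| = 20*log₁₀(sqrt(Re²+Im²)) = -13.64 dB.
∠F = atan2(Im, Re) = -38.62°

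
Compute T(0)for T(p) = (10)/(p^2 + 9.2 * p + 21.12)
DC gain = T(0) = num(0)/den(0) = 10/21.12 = 0.4735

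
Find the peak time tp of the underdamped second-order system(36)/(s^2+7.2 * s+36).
Standard form: ωn²/(s²+2ζωn·s+ωn²) → ωn = 6, ζ = 0.6.
ωd = ωn·√(1-ζ²) = 6·√(1-0.6²) = 4.8.
tp = π/ωd = π/4.8 = 0.6545 s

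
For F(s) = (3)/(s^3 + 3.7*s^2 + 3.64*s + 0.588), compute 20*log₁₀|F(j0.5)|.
Substitute s = j*0.5: F(j0.5) = -0.338513 - 1.70261j.
|F(j0.5)| = sqrt(Re² + Im²) = 1.736.
20*log₁₀(1.736) = 4.79 dB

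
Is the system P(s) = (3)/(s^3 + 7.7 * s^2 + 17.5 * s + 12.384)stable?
Denominator: s^3 + 7.7*s^2 + 17.5*s + 12.384 = (s + 1.8)(s + 4.3)(s + 1.6). Poles: -1.6, -1.8, -4.3. All Re(p)<0: Yes (stable)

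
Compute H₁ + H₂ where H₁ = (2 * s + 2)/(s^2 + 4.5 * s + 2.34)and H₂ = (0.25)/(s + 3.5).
Parallel: H = H₁ + H₂ = (n₁·d₂ + n₂·d₁)/(d₁·d₂).
n₁·d₂ = 2*s^2 + 9*s + 7. n₂·d₁ = 0.25*s^2 + 1.125*s + 0.585. Sum = 2.25*s^2 + 10.125*s + 7.585. d₁·d₂ = s^3 + 8*s^2 + 18.09*s + 8.19.
H(s) = (2.25*s^2 + 10.125*s + 7.585)/(s^3 + 8*s^2 + 18.09*s + 8.19)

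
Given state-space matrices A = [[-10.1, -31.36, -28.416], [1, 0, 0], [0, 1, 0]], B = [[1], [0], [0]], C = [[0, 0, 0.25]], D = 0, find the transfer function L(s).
L(s) = C(sI - A)⁻¹B + D.
Characteristic polynomial det(sI - A) = s^3 + 10.1*s^2 + 31.36*s + 28.416.
Numerator from C·adj(sI-A)·B + D·det(sI-A) = 0.25.
L(s) = (0.25)/(s^3 + 10.1*s^2 + 31.36*s + 28.416)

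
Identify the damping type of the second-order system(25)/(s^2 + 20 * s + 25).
Standard form: ωn²/(s²+2ζωn·s+ωn²) gives ωn=5, ζ=2.
Overdamped (ζ = 2 > 1)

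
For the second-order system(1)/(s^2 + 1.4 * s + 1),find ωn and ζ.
Standard form: ωn²/(s²+2ζωn·s+ωn²).
const=1=ωn² → ωn=1, s coeff=1.4=2ζωn → ζ=0.7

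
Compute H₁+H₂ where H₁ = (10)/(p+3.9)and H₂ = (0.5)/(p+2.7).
Parallel: H = H₁ + H₂ = (n₁·d₂ + n₂·d₁)/(d₁·d₂).
n₁·d₂ = 10*p + 27. n₂·d₁ = 0.5*p + 1.95. Sum = 10.5*p + 28.95. d₁·d₂ = p^2 + 6.6*p + 10.53.
H(p) = (10.5*p + 28.95)/(p^2 + 6.6*p + 10.53)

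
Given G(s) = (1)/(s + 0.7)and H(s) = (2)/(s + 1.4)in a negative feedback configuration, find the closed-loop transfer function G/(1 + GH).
Closed-loop T = G/(1+GH).
Numerator: G_num * H_den = s + 1.4.
Denominator: G_den * H_den + G_num * H_num = (s^2 + 2.1*s + 0.98) + (2) = s^2 + 2.1*s + 2.98.
T(s) = (s + 1.4)/(s^2 + 2.1*s + 2.98)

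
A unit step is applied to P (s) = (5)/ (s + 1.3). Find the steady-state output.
FVT: lim_{t→∞} y(t) = lim_{s→0} s*Y(s) where Y(s) = P(s)/s.
= lim_{s→0} P(s) = P(0) = num(0)/den(0) = 5/1.3 = 3.846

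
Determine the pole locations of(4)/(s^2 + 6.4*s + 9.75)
Set denominator = 0: s^2 + 6.4*s + 9.75 = (s + 3.9)(s + 2.5) = 0 → Poles: -2.5, -3.9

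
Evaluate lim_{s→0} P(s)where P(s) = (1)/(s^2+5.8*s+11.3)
DC gain = P(0) = num(0)/den(0) = 1/11.3 = 0.0885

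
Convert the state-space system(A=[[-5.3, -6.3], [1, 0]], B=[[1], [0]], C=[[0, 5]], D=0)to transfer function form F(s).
F(s) = C(sI - A)⁻¹B + D.
Characteristic polynomial det(sI - A) = s^2 + 5.3*s + 6.3.
Numerator from C·adj(sI-A)·B + D·det(sI-A) = 5.
F(s) = (5)/(s^2 + 5.3*s + 6.3)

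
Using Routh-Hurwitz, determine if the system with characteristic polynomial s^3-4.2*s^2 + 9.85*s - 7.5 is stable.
Routh array:
s^3: [1, 9.85]; s^2: [-4.2, -7.5]; s^1: [8.06429]; s^0: [-7.5]
First column: [1, -4.2, 8.06429, -7.5]. Sign changes = 3.
No, unstable (3 RHP root(s))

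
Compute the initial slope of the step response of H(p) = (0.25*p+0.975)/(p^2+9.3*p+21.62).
IVT: y'(0⁺) = lim_{p→∞} p²·Y(p) = lim_{p→∞} p·H(p).
deg(num) = 1, deg(den) = 2, relative degree = 1, so p·H(p) → (leading num)/(leading den) = 0.25/1 = 0.25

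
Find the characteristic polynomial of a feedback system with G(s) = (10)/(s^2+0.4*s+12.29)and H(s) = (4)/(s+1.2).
Characteristic poly = G_den * H_den + G_num * H_num = (s^3 + 1.6*s^2 + 12.77*s + 14.748) + (40) = s^3 + 1.6*s^2 + 12.77*s + 54.748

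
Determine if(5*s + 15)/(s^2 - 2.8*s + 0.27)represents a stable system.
Denominator: s^2 - 2.8*s + 0.27 = (s - 2.7)(s - 0.1). Poles: 0.1, 2.7. All Re(p)<0: No (unstable)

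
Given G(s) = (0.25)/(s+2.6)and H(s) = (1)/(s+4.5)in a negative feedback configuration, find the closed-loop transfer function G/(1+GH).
Closed-loop T = G/(1+GH).
Numerator: G_num * H_den = 0.25*s + 1.125.
Denominator: G_den * H_den + G_num * H_num = (s^2 + 7.1*s + 11.7) + (0.25) = s^2 + 7.1*s + 11.95.
T(s) = (0.25*s + 1.125)/(s^2 + 7.1*s + 11.95)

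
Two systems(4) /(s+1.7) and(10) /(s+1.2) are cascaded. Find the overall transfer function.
Series: H = H₁ · H₂ = (n₁·n₂)/(d₁·d₂).
Num: n₁·n₂ = 40. Den: d₁·d₂ = s^2 + 2.9*s + 2.04.
H(s) = (40)/(s^2 + 2.9*s + 2.04)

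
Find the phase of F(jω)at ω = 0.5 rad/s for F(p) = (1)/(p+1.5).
Substitute p = j*0.5: F(j0.5) = 0.6 - 0.2j.
∠F(j0.5) = atan2(Im, Re) = atan2(-0.2, 0.6) = -18.43°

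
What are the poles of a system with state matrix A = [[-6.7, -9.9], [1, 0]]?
Eigenvalues solve det(λI - A) = 0.
Characteristic polynomial: λ^2 + 6.7*λ + 9.9 = 0.
Factor: (λ + 4.5)(λ + 2.2) = 0.
Roots: -2.2, -4.5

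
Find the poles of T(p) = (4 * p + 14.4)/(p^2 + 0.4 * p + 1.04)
Set denominator = 0: p^2 + 0.4*p + 1.04 = 0 → Poles: -0.2 + 1j, -0.2 - 1j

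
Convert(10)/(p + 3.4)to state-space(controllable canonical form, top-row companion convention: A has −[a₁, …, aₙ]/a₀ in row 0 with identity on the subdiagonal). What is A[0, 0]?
Reachable canonical form for den = p + 3.4: top row of A = -[a₁,a₂,...,aₙ]/a₀, ones on the subdiagonal, zeros elsewhere.
A = [[-3.4]].
A[0,0] = -3.4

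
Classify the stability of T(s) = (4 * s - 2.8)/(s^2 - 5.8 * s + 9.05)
Denominator: s^2 - 5.8*s + 9.05. Poles: 2.9 + 0.8j, 2.9 - 0.8j. Unstable (2 pole(s) in RHP)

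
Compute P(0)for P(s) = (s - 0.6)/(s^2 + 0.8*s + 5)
DC gain = P(0) = num(0)/den(0) = -0.6/5 = -0.12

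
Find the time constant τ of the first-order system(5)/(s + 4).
First-order system: τ = -1/pole. Pole = -4. τ = -1/(-4) = 0.25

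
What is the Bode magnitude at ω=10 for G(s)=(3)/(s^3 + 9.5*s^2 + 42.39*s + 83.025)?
Substitute s = j*10: G(j10) = -0.0024004 + 0.00159505j.
|G(j10)| = sqrt(Re² + Im²) = 0.002882.
20*log₁₀(0.002882) = -50.81 dB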